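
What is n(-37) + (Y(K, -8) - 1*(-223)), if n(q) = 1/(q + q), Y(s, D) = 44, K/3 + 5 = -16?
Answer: 19757/74 ≈ 266.99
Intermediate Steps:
K = -63 (K = -15 + 3*(-16) = -15 - 48 = -63)
n(q) = 1/(2*q)
n(-37) + (Y(K, -8) - 1*(-223)) = (½)/(-37) + (44 - 1*(-223)) = (½)*(-1/37) + (44 + 223) = -1/74 + 267 = 19757/74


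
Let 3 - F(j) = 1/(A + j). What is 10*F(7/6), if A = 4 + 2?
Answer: 1230/43 ≈ 28.605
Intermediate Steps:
A = 6
F(j) = 3 - 1/(6 + j)
10*F(7/6) = 10*((17 + 3*(7/6))/(6 + 7/6)) = 10*((17 + 7/2)/(43/6)) = 10*((6/43)*(41/2)) = 10*(123/43) = 1230/43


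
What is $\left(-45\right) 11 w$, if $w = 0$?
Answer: $0$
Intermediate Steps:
$\left(-45\right) 11 w = \left(-45\right) 11 \cdot 0 = \left(-495\right) 0 = 0$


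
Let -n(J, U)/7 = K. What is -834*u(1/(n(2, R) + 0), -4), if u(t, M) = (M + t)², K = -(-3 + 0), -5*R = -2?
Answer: -2008550/147 ≈ -13664.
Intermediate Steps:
R = ⅖ (R = -⅕*(-2) = ⅖ ≈ 0.40000)
K = 3 (K = -1*(-3) = 3)
n(J, U) = -21 (n(J, U) = -7*3 = -21)
-834*u(1/(n(2, R) + 0), -4) = -834*(-4 + 1/(-21 + 0))² = -834*(-4 + 1/(-21))² = -834*(-4 - 1/21)² = -834*(-85/21)² = -834*7225/441 = -2008550/147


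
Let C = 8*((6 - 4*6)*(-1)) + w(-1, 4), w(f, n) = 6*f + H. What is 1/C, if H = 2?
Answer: 1/140 ≈ 0.0071429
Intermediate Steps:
w(f, n) = 2 + 6*f (w(f, n) = 6*f + 2 = 2 + 6*f)
C = 140 (C = 8*((6 - 4*6)*(-1)) + (2 + 6*(-1)) = 8*((6 - 24)*(-1)) + (2 - 6) = 8*(-18*(-1)) - 4 = 8*18 - 4 = 144 - 4 = 140)
1/C = 1/140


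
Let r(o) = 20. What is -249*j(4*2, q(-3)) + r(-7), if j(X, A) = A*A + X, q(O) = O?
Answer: -4213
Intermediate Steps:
j(X, A) = X + A² (j(X, A) = A² + X = X + A²)
-249*j(4*2, q(-3)) + r(-7) = -249*(4*2 + (-3)²) + 20 = -249*(8 + 9) + 20 = -249*17 + 20 = -4233 + 20 = -4213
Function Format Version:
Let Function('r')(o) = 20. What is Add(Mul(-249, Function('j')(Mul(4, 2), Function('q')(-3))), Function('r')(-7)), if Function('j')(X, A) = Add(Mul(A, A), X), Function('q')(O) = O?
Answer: -4213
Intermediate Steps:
Function('j')(X, A) = Add(X, Pow(A, 2)) (Function('j')(X, A) = Add(Pow(A, 2), X) = Add(X, Pow(A, 2)))
Add(Mul(-249, Function('j')(Mul(4, 2), Function('q')(-3))), Function('r')(-7)) = Add(Mul(-249, Add(Mul(4, 2), Pow(-3, 2))), 20) = Add(Mul(-249, Add(8, 9)), 20) = Add(Mul(-249, 17), 20) = Add(-4233, 20) = -4213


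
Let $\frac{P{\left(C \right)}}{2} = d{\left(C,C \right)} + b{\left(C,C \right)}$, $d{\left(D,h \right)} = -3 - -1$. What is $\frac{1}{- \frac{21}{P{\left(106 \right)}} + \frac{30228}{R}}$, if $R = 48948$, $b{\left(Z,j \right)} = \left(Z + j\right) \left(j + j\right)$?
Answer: $\frac{366636836}{226332137} \approx 1.6199$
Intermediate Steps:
$b{\left(Z,j \right)} = 2 j \left(Z + j\right)$ ($b{\left(Z,j \right)} = \left(Z + j\right) 2 j = 2 j \left(Z + j\right)$)
$d{\left(D,h \right)} = -2$ ($d{\left(D,h \right)} = -3 + 1 = -2$)
$P{\left(C \right)} = -4 + 8 C^{2}$ ($P{\left(C \right)} = 2 \left(-2 + 2 C \left(C + C\right)\right) = 2 \left(-2 + 2 C 2 C\right) = 2 \left(-2 + 4 C^{2}\right) = -4 + 8 C^{2}$)
$\frac{1}{- \frac{21}{P{\left(106 \right)}} + \frac{30228}{R}} = \frac{1}{- \frac{21}{-4 + 8 \cdot 106^{2}} + \frac{30228}{48948}} = \frac{1}{- \frac{21}{-4 + 8 \cdot 11236} + 30228 \cdot \frac{1}{48948}} = \frac{1}{- \frac{21}{-4 + 89888} + \frac{2519}{4079}} = \frac{1}{- \frac{21}{89884} + \frac{2519}{4079}} = \frac{1}{\frac{226332137}{366636836}} = \frac{366636836}{226332137}$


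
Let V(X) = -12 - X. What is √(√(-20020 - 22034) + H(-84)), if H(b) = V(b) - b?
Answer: √(156 + I*√42054) ≈ 14.382 + 7.1296*I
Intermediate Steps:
H(b) = -12 - 2*b (H(b) = (-12 - b) - b = -12 - 2*b)
√(√(-20020 - 22034) + H(-84)) = √(√(-20020 - 22034) + (-12 - 2*(-84))) = √(√(-42054) + (-12 + 168)) = √(I*√42054 + 156) = √(156 + I*√42054)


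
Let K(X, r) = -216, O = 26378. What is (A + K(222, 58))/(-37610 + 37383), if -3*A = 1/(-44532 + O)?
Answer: 11763791/12362874 ≈ 0.95154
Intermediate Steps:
A = 1/54462 (A = -1/(3*(-44532 + 26378)) = -1/3/(-18154) = -1/3*(-1/18154) = 1/54462 ≈ 1.8361e-5)
(A + K(222, 58))/(-37610 + 37383) = (1/54462 - 216)/(-37610 + 37383) = -11763791/54462/(-227) = -11763791/54462*(-1/227) = 11763791/12362874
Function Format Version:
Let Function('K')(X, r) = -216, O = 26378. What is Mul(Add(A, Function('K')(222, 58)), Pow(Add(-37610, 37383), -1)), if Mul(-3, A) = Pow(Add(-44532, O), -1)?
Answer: Rational(11763791, 12362874) ≈ 0.95154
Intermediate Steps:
A = Rational(1, 54462) (A = Mul(Rational(-1, 3), Pow(Add(-44532, 26378), -1)) = Mul(Rational(-1, 3), Pow(-18154, -1)) = Mul(Rational(-1, 3), Rational(-1, 18154)) = Rational(1, 54462) ≈ 1.8361e-5)
Mul(Add(A, Function('K')(222, 58)), Pow(Add(-37610, 37383), -1)) = Mul(Add(Rational(1, 54462), -216), Pow(Add(-37610, 37383), -1)) = Mul(Rational(-11763791, 54462), Pow(-227, -1)) = Mul(Rational(-11763791, 54462), Rational(-1, 227)) = Rational(11763791, 12362874)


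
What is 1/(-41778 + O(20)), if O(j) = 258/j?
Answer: -10/417651 ≈ -2.3943e-5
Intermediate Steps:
1/(-41778 + O(20)) = 1/(-41778 + 258/20) = 1/(-41778 + 258*(1/20)) = 1/(-41778 + 129/10) = 1/(-417651/10) = -10/417651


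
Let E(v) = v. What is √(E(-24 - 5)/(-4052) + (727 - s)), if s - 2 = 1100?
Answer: I*√1539224123/2026 ≈ 19.365*I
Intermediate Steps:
s = 1102 (s = 2 + 1100 = 1102)
√(E(-24 - 5)/(-4052) + (727 - s)) = √((-24 - 5)/(-4052) + (727 - 1*1102)) = √(-29*(-1/4052) + (727 - 1102)) = √(29/4052 - 375) = √(-1519471/4052) = I*√1539224123/2026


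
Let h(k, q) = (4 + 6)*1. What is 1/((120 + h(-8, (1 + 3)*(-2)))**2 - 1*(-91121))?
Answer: 1/108021 ≈ 9.2575e-6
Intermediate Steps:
h(k, q) = 10 (h(k, q) = 10*1 = 10)
1/((120 + h(-8, (1 + 3)*(-2)))**2 - 1*(-91121)) = 1/((120 + 10)**2 - 1*(-91121)) = 1/(130**2 + 91121) = 1/(16900 + 91121) = 1/108021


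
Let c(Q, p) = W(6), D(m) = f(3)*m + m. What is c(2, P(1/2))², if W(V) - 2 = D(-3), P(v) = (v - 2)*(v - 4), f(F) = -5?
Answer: 196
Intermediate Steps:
P(v) = (-4 + v)*(-2 + v) (P(v) = (-2 + v)*(-4 + v) = (-4 + v)*(-2 + v))
D(m) = -4*m (D(m) = -5*m + m = -4*m)
W(V) = 14 (W(V) = 2 - 4*(-3) = 2 + 12 = 14)
c(Q, p) = 14
c(2, P(1/2))² = 14² = 196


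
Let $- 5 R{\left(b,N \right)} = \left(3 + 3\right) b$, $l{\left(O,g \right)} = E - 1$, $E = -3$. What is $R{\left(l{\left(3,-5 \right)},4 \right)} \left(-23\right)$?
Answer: $- \frac{552}{5} \approx -110.4$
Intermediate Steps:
$l{\left(O,g \right)} = -4$ ($l{\left(O,g \right)} = -3 - 1 = -4$)
$R{\left(b,N \right)} = - \frac{6 b}{5}$ ($R{\left(b,N \right)} = - \frac{\left(3 + 3\right) b}{5} = - \frac{6 b}{5}$)
$R{\left(l{\left(3,-5 \right)},4 \right)} \left(-23\right) = \left(- \frac{6}{5}\right) \left(-4\right) \left(-23\right) = \frac{24}{5} \left(-23\right) = - \frac{552}{5}$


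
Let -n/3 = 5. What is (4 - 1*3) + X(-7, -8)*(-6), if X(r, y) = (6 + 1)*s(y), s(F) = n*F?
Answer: -5039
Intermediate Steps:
n = -15 (n = -3*5 = -15)
s(F) = -15*F
X(r, y) = -105*y (X(r, y) = (6 + 1)*(-15*y) = 7*(-15*y) = -105*y)
(4 - 1*3) + X(-7, -8)*(-6) = (4 - 1*3) - 105*(-8)*(-6) = (4 - 3) + 840*(-6) = 1 - 5040 = -5039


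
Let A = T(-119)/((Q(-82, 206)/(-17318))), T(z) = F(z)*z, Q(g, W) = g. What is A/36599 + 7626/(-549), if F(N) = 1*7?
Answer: -5134390279/274602297 ≈ -18.698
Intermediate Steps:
F(N) = 7
T(z) = 7*z
A = -7212947/41 (A = (7*(-119))/((-82/(-17318))) = -833/((-82*(-1/17318))) = -833/41/8659 = -833*8659/41 = -7212947/41 ≈ -1.7593e+5)
A/36599 + 7626/(-549) = -7212947/41/36599 + 7626/(-549) = -7212947/41*1/36599 + 7626*(-1/549) = -7212947/1500559 - 2542/183 = -5134390279/274602297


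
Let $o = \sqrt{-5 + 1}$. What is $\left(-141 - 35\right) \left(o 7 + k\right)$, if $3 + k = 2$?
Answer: $176 - 2464 i \approx 176.0 - 2464.0 i$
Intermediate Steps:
$k = -1$ ($k = -3 + 2 = -1$)
$o = 2 i$ ($o = \sqrt{-4} = 2 i \approx 2.0 i$)
$\left(-141 - 35\right) \left(o 7 + k\right) = \left(-141 - 35\right) \left(2 i 7 - 1\right) = - 176 \left(14 i - 1\right) = - 176 \left(-1 + 14 i\right) = 176 - 2464 i$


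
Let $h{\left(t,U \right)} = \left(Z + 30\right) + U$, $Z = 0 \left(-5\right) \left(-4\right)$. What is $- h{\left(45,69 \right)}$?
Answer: $-99$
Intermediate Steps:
$Z = 0$ ($Z = 0 \left(-4\right) = 0$)
$h{\left(t,U \right)} = 30 + U$ ($h{\left(t,U \right)} = \left(0 + 30\right) + U = 30 + U$)
$- h{\left(45,69 \right)} = - (30 + 69) = \left(-1\right) 99 = -99$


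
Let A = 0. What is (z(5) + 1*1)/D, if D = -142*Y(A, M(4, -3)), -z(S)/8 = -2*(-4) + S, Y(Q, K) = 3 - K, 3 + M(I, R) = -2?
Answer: 103/1136 ≈ 0.090669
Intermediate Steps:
M(I, R) = -5 (M(I, R) = -3 - 2 = -5)
z(S) = -64 - 8*S (z(S) = -8*(-2*(-4) + S) = -8*(8 + S) = -64 - 8*S)
D = -1136 (D = -142*(3 - 1*(-5)) = -142*(3 + 5) = -142*8 = -1136)
(z(5) + 1*1)/D = ((-64 - 8*5) + 1*1)/(-1136) = ((-64 - 40) + 1)*(-1/1136) = (-104 + 1)*(-1/1136) = -103*(-1/1136) = 103/1136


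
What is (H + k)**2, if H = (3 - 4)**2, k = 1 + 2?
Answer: 16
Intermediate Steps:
k = 3
H = 1 (H = (-1)**2 = 1)
(H + k)**2 = (1 + 3)**2 = 4**2 = 16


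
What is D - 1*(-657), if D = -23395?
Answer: -22738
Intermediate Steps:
D - 1*(-657) = -23395 - 1*(-657) = -23395 + 657 = -22738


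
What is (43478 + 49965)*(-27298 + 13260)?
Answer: -1311752834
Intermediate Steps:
(43478 + 49965)*(-27298 + 13260) = 93443*(-14038) = -1311752834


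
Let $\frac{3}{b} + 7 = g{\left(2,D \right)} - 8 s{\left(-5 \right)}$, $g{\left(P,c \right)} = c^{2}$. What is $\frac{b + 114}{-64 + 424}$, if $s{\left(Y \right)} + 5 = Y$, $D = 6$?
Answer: $\frac{1381}{4360} \approx 0.31674$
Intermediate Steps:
$s{\left(Y \right)} = -5 + Y$
$b = \frac{3}{109}$ ($b = \frac{3}{-7 - \left(-36 + 8 \left(-5 - 5\right)\right)} = \frac{3}{-7 + \left(36 - -80\right)} = \frac{3}{-7 + \left(36 + 80\right)} = \frac{3}{-7 + 116} = \frac{3}{109} \approx 0.027523$)
$\frac{b + 114}{-64 + 424} = \frac{\frac{3}{109} + 114}{-64 + 424} = \frac{12429}{109 \cdot 360} = \frac{12429}{109} \cdot \frac{1}{360} = \frac{1381}{4360}$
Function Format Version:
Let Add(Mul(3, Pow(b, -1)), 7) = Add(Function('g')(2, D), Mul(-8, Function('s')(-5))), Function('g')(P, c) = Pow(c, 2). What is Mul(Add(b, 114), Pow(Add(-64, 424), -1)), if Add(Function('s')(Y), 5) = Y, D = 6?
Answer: Rational(1381, 4360) ≈ 0.31674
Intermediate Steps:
Function('s')(Y) = Add(-5, Y)
b = Rational(3, 109) (b = Mul(3, Pow(Add(-7, Add(Pow(6, 2), Mul(-8, Add(-5, -5)))), -1)) = Mul(3, Pow(Add(-7, Add(36, Mul(-8, -10))), -1)) = Mul(3, Pow(Add(-7, Add(36, 80)), -1)) = Mul(3, Pow(Add(-7, 116), -1)) = Mul(3, Pow(109, -1)) = Mul(3, Rational(1, 109)) = Rational(3, 109) ≈ 0.027523)
Mul(Add(b, 114), Pow(Add(-64, 424), -1)) = Mul(Add(Rational(3, 109), 114), Pow(Add(-64, 424), -1)) = Mul(Rational(12429, 109), Pow(360, -1)) = Mul(Rational(12429, 109), Rational(1, 360)) = Rational(1381, 4360)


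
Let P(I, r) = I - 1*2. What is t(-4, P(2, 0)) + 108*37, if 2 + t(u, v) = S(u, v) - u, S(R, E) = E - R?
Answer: 4002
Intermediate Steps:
P(I, r) = -2 + I (P(I, r) = I - 2 = -2 + I)
t(u, v) = -2 + v - 2*u (t(u, v) = -2 + ((v - u) - u) = -2 + (v - 2*u) = -2 + v - 2*u)
t(-4, P(2, 0)) + 108*37 = (-2 + (-2 + 2) - 2*(-4)) + 108*37 = (-2 + 0 + 8) + 3996 = 6 + 3996 = 4002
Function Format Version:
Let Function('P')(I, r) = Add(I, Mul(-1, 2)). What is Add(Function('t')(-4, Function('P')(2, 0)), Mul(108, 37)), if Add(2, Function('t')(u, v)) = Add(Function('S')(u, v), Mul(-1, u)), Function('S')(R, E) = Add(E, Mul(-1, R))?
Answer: 4002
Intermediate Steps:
Function('P')(I, r) = Add(-2, I) (Function('P')(I, r) = Add(I, -2) = Add(-2, I))
Function('t')(u, v) = Add(-2, v, Mul(-2, u)) (Function('t')(u, v) = Add(-2, Add(Add(v, Mul(-1, u)), Mul(-1, u))) = Add(-2, Add(v, Mul(-2, u))) = Add(-2, v, Mul(-2, u)))
Add(Function('t')(-4, Function('P')(2, 0)), Mul(108, 37)) = Add(Add(-2, Add(-2, 2), Mul(-2, -4)), Mul(108, 37)) = Add(Add(-2, 0, 8), 3996) = Add(6, 3996) = 4002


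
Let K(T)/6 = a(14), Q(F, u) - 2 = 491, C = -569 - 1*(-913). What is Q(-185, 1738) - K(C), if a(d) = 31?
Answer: 307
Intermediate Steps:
C = 344 (C = -569 + 913 = 344)
Q(F, u) = 493 (Q(F, u) = 2 + 491 = 493)
K(T) = 186 (K(T) = 6*31 = 186)
Q(-185, 1738) - K(C) = 493 - 1*186 = 493 - 186 = 307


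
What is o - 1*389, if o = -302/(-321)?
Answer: -124567/321 ≈ -388.06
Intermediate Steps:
o = 302/321 (o = -302*(-1/321) = 302/321 ≈ 0.94081)
o - 1*389 = 302/321 - 1*389 = 302/321 - 389 = -124567/321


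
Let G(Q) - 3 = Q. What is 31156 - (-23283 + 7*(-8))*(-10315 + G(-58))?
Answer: -241994274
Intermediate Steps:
G(Q) = 3 + Q
31156 - (-23283 + 7*(-8))*(-10315 + G(-58)) = 31156 - (-23283 + 7*(-8))*(-10315 + (3 - 58)) = 31156 - (-23283 - 56)*(-10315 - 55) = 31156 - (-23339)*(-10370) = 31156 - 1*242025430 = 31156 - 242025430 = -241994274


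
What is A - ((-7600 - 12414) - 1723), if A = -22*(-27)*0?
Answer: 21737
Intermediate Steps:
A = 0 (A = 594*0 = 0)
A - ((-7600 - 12414) - 1723) = 0 - ((-7600 - 12414) - 1723) = 0 - (-20014 - 1723) = 0 - 1*(-21737) = 0 + 21737 = 21737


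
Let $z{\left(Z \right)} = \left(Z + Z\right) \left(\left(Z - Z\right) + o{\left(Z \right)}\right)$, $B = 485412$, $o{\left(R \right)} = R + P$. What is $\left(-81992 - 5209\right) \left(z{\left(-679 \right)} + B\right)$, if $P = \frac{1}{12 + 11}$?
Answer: $- \frac{2822783919804}{23} \approx -1.2273 \cdot 10^{11}$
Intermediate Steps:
$P = \frac{1}{23} \approx 0.043478$
$o{\left(R \right)} = \frac{1}{23} + R$ ($o{\left(R \right)} = R + \frac{1}{23} = \frac{1}{23} + R$)
$z{\left(Z \right)} = 2 Z \left(\frac{1}{23} + Z\right)$ ($z{\left(Z \right)} = \left(Z + Z\right) \left(\left(Z - Z\right) + \left(\frac{1}{23} + Z\right)\right) = 2 Z \left(0 + \left(\frac{1}{23} + Z\right)\right) = 2 Z \left(\frac{1}{23} + Z\right)$)
$\left(-81992 - 5209\right) \left(z{\left(-679 \right)} + B\right) = \left(-81992 - 5209\right) \left(\frac{2}{23} \left(-679\right) \left(1 + 23 \left(-679\right)\right) + 485412\right) = - 87201 \left(\frac{2}{23} \left(-679\right) \left(1 - 15617\right) + 485412\right) = - 87201 \left(\frac{2}{23} \left(-679\right) \left(-15616\right) + 485412\right) = - 87201 \left(\frac{21206528}{23} + 485412\right) = \left(-87201\right) \frac{32371004}{23} = - \frac{2822783919804}{23}$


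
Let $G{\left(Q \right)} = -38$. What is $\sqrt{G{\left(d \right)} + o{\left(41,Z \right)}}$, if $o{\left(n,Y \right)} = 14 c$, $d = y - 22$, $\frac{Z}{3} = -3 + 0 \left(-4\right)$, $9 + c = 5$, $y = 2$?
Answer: $i \sqrt{94} \approx 9.6954 i$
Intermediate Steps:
$c = -4$ ($c = -9 + 5 = -4$)
$Z = -9$ ($Z = 3 \left(-3 + 0 \left(-4\right)\right) = 3 \left(-3 + 0\right) = 3 \left(-3\right) = -9$)
$d = -20$ ($d = 2 - 22 = -20$)
$o{\left(n,Y \right)} = -56$ ($o{\left(n,Y \right)} = 14 \left(-4\right) = -56$)
$\sqrt{G{\left(d \right)} + o{\left(41,Z \right)}} = \sqrt{-38 - 56} = \sqrt{-94} = i \sqrt{94}$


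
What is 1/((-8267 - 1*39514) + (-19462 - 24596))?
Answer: -1/91839 ≈ -1.0889e-5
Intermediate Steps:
1/((-8267 - 1*39514) + (-19462 - 24596)) = 1/((-8267 - 39514) - 44058) = 1/(-47781 - 44058) = 1/(-91839) = -1/91839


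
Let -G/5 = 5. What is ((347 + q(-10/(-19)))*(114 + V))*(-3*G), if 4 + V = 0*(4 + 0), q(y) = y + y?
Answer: 54557250/19 ≈ 2.8714e+6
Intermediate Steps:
G = -25 (G = -5*5 = -25)
q(y) = 2*y
V = -4 (V = -4 + 0*(4 + 0) = -4 + 0*4 = -4 + 0 = -4)
((347 + q(-10/(-19)))*(114 + V))*(-3*G) = ((347 + 2*(-10/(-19)))*(114 - 4))*(-3*(-25)) = ((347 + 2*(-10*(-1/19)))*110)*75 = ((347 + 2*(10/19))*110)*75 = ((347 + 20/19)*110)*75 = ((6613/19)*110)*75 = (727430/19)*75 = 54557250/19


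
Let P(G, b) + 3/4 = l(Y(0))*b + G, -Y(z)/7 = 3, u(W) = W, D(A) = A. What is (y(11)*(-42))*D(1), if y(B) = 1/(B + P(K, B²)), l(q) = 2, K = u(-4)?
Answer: -56/331 ≈ -0.16918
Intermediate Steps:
K = -4
Y(z) = -21 (Y(z) = -7*3 = -21)
P(G, b) = -¾ + G + 2*b (P(G, b) = -¾ + (2*b + G) = -¾ + (G + 2*b) = -¾ + G + 2*b)
y(B) = 1/(-19/4 + B + 2*B²) (y(B) = 1/(B + (-¾ - 4 + 2*B²)) = 1/(B + (-19/4 + 2*B²)) = 1/(-19/4 + B + 2*B²))
(y(11)*(-42))*D(1) = ((4/(-19 + 4*11 + 8*11²))*(-42))*1 = ((4/(-19 + 44 + 8*121))*(-42))*1 = ((4/(-19 + 44 + 968))*(-42))*1 = ((4/993)*(-42))*1 = -56/331*1 = -56/331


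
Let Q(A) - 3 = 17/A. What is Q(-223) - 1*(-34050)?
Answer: 7593802/223 ≈ 34053.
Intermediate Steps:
Q(A) = 3 + 17/A
Q(-223) - 1*(-34050) = (3 + 17/(-223)) - 1*(-34050) = (3 + 17*(-1/223)) + 34050 = (3 - 17/223) + 34050 = 652/223 + 34050 = 7593802/223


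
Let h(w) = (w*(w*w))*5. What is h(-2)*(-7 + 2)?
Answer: 200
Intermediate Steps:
h(w) = 5*w³ (h(w) = (w*w²)*5 = w³*5 = 5*w³)
h(-2)*(-7 + 2) = (5*(-2)³)*(-7 + 2) = (5*(-8))*(-5) = -40*(-5) = 200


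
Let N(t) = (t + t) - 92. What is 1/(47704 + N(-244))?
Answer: 1/47124 ≈ 2.1221e-5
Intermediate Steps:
N(t) = -92 + 2*t (N(t) = 2*t - 92 = -92 + 2*t)
1/(47704 + N(-244)) = 1/(47704 + (-92 + 2*(-244))) = 1/(47704 + (-92 - 488)) = 1/(47704 - 580) = 1/47124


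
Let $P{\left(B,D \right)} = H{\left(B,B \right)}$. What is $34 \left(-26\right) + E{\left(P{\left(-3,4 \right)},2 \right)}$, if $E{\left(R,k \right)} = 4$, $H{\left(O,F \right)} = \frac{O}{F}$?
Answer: $-880$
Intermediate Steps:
$P{\left(B,D \right)} = 1$ ($P{\left(B,D \right)} = \frac{B}{B} = 1$)
$34 \left(-26\right) + E{\left(P{\left(-3,4 \right)},2 \right)} = 34 \left(-26\right) + 4 = -884 + 4 = -880$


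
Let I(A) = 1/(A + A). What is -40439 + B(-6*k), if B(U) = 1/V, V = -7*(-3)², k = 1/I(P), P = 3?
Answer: -2547658/63 ≈ -40439.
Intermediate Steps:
I(A) = 1/(2*A)
k = 6 (k = 1/((½)/3) = 1/((½)*(⅓)) = 1/(⅙) = 6)
V = -63 (V = -7*9 = -63)
B(U) = -1/63 (B(U) = 1/(-63) = -1/63)
-40439 + B(-6*k) = -40439 - 1/63 = -2547658/63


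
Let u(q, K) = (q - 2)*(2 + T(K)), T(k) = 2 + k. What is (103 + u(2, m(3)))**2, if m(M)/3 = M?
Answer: 10609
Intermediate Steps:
m(M) = 3*M
u(q, K) = (-2 + q)*(4 + K) (u(q, K) = (q - 2)*(2 + (2 + K)) = (-2 + q)*(4 + K))
(103 + u(2, m(3)))**2 = (103 + (-8 - 6*3 + 4*2 + (3*3)*2))**2 = (103 + (-8 - 2*9 + 8 + 9*2))**2 = (103 + (-8 - 18 + 8 + 18))**2 = (103 + 0)**2 = 103**2 = 10609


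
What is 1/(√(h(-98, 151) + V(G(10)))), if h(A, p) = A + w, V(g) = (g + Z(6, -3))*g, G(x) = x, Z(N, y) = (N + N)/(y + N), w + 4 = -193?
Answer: -I*√155/155 ≈ -0.080322*I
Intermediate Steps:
w = -197 (w = -4 - 193 = -197)
Z(N, y) = 2*N/(N + y) (Z(N, y) = (2*N)/(N + y) = 2*N/(N + y))
V(g) = g*(4 + g) (V(g) = (g + 2*6/(6 - 3))*g = (g + 2*6/3)*g = (g + 2*6*(⅓))*g = (g + 4)*g = (4 + g)*g = g*(4 + g))
h(A, p) = -197 + A (h(A, p) = A - 197 = -197 + A)
1/(√(h(-98, 151) + V(G(10)))) = 1/(√((-197 - 98) + 10*(4 + 10))) = 1/(√(-295 + 10*14)) = 1/(√(-295 + 140)) = 1/(√(-155)) = 1/(I*√155) = -I*√155/155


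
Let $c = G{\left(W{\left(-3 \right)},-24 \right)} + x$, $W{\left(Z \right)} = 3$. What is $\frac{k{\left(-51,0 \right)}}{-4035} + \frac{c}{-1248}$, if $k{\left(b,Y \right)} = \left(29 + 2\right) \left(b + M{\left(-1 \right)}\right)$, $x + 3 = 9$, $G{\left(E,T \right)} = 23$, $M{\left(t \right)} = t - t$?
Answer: $\frac{618691}{1678560} \approx 0.36858$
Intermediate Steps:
$M{\left(t \right)} = 0$
$x = 6$ ($x = -3 + 9 = 6$)
$k{\left(b,Y \right)} = 31 b$ ($k{\left(b,Y \right)} = \left(29 + 2\right) \left(b + 0\right) = 31 b$)
$c = 29$ ($c = 23 + 6 = 29$)
$\frac{k{\left(-51,0 \right)}}{-4035} + \frac{c}{-1248} = \frac{31 \left(-51\right)}{-4035} + \frac{29}{-1248} = \left(-1581\right) \left(- \frac{1}{4035}\right) + 29 \left(- \frac{1}{1248}\right) = \frac{527}{1345} - \frac{29}{1248} = \frac{618691}{1678560}$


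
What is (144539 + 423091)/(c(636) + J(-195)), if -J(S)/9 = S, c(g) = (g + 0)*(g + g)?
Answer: 530/757 ≈ 0.70013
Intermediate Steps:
c(g) = 2*g² (c(g) = g*(2*g) = 2*g²)
J(S) = -9*S
(144539 + 423091)/(c(636) + J(-195)) = (144539 + 423091)/(2*636² - 9*(-195)) = 567630/(2*404496 + 1755) = 567630/(808992 + 1755) = 567630/810747 = 567630*(1/810747) = 530/757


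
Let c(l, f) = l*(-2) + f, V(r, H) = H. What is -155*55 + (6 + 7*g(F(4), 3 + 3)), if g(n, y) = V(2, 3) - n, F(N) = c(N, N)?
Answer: -8470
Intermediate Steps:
c(l, f) = f - 2*l (c(l, f) = -2*l + f = f - 2*l)
F(N) = -N (F(N) = N - 2*N = -N)
g(n, y) = 3 - n
-155*55 + (6 + 7*g(F(4), 3 + 3)) = -155*55 + (6 + 7*(3 - (-1)*4)) = -8525 + (6 + 7*(3 - 1*(-4))) = -8525 + (6 + 7*(3 + 4)) = -8525 + (6 + 7*7) = -8525 + (6 + 49) = -8525 + 55 = -8470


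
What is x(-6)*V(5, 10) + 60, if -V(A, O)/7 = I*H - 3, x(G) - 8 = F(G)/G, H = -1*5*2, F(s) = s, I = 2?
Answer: 1509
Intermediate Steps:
H = -10 (H = -5*2 = -10)
x(G) = 9 (x(G) = 8 + G/G = 8 + 1 = 9)
V(A, O) = 161 (V(A, O) = -7*(2*(-10) - 3) = -7*(-20 - 3) = -7*(-23) = 161)
x(-6)*V(5, 10) + 60 = 9*161 + 60 = 1449 + 60 = 1509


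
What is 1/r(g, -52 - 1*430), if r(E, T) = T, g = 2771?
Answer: -1/482 ≈ -0.0020747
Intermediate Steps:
1/r(g, -52 - 1*430) = 1/(-52 - 1*430) = 1/(-52 - 430) = 1/(-482) = -1/482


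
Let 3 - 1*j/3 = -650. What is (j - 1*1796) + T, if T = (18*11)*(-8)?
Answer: -1421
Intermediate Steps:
j = 1959 (j = 9 - 3*(-650) = 9 + 1950 = 1959)
T = -1584 (T = 198*(-8) = -1584)
(j - 1*1796) + T = (1959 - 1*1796) - 1584 = (1959 - 1796) - 1584 = 163 - 1584 = -1421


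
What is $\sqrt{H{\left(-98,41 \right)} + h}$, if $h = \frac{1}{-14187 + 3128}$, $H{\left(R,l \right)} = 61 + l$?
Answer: $\frac{\sqrt{12474740003}}{11059} \approx 10.1$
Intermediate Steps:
$h = - \frac{1}{11059}$ ($h = \frac{1}{-11059} = - \frac{1}{11059} \approx -9.0424 \cdot 10^{-5}$)
$\sqrt{H{\left(-98,41 \right)} + h} = \sqrt{\left(61 + 41\right) - \frac{1}{11059}} = \sqrt{102 - \frac{1}{11059}} = \sqrt{\frac{1128017}{11059}} = \frac{\sqrt{12474740003}}{11059}$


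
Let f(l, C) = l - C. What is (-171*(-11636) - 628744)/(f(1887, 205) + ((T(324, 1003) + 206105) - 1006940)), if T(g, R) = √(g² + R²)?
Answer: -271914205709/159661101606 - 340253*√1110985/159661101606 ≈ -1.7053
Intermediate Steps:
T(g, R) = √(R² + g²)
(-171*(-11636) - 628744)/(f(1887, 205) + ((T(324, 1003) + 206105) - 1006940)) = (-171*(-11636) - 628744)/((1887 - 1*205) + ((√(1003² + 324²) + 206105) - 1006940)) = (1989756 - 628744)/((1887 - 205) + ((√(1006009 + 104976) + 206105) - 1006940)) = 1361012/(1682 + ((√1110985 + 206105) - 1006940)) = 1361012/(1682 + ((206105 + √1110985) - 1006940)) = 1361012/(1682 + (-800835 + √1110985)) = 1361012/(-799153 + √1110985)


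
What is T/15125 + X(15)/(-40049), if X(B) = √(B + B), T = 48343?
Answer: 48343/15125 - √30/40049 ≈ 3.1961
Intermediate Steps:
X(B) = √2*√B (X(B) = √(2*B) = √2*√B)
T/15125 + X(15)/(-40049) = 48343/15125 + (√2*√15)/(-40049) = 48343*(1/15125) + √30*(-1/40049) = 48343/15125 - √30/40049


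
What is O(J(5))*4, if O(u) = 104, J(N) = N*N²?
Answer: 416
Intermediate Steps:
J(N) = N³
O(J(5))*4 = 104*4 = 416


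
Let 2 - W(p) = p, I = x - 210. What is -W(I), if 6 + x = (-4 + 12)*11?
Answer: -130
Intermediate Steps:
x = 82 (x = -6 + (-4 + 12)*11 = -6 + 8*11 = -6 + 88 = 82)
I = -128 (I = 82 - 210 = -128)
W(p) = 2 - p
-W(I) = -(2 - 1*(-128)) = -(2 + 128) = -1*130 = -130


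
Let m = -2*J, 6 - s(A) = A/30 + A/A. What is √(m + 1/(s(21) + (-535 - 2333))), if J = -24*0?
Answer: I*√286370/28637 ≈ 0.018687*I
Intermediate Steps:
J = 0
s(A) = 5 - A/30 (s(A) = 6 - (A/30 + A/A) = 6 - (A*(1/30) + 1) = 6 - (A/30 + 1) = 6 - (1 + A/30) = 6 + (-1 - A/30) = 5 - A/30)
m = 0 (m = -2*0 = 0)
√(m + 1/(s(21) + (-535 - 2333))) = √(0 + 1/((5 - 1/30*21) + (-535 - 2333))) = √(0 + 1/((5 - 7/10) - 2868)) = √(0 + 1/(43/10 - 2868)) = √(0 + 1/(-28637/10)) = √(0 - 10/28637) = √(-10/28637) = I*√286370/28637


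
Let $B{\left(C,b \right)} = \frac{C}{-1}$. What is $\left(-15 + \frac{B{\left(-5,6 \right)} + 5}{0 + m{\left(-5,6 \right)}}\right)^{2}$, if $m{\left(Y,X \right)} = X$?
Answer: $\frac{1600}{9} \approx 177.78$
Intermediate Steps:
$B{\left(C,b \right)} = - C$ ($B{\left(C,b \right)} = C \left(-1\right) = - C$)
$\left(-15 + \frac{B{\left(-5,6 \right)} + 5}{0 + m{\left(-5,6 \right)}}\right)^{2} = \left(-15 + \frac{\left(-1\right) \left(-5\right) + 5}{0 + 6}\right)^{2} = \left(-15 + \frac{5 + 5}{6}\right)^{2} = \left(-15 + 10 \cdot \frac{1}{6}\right)^{2} = \left(-15 + \frac{5}{3}\right)^{2} = \left(- \frac{40}{3}\right)^{2} = \frac{1600}{9}$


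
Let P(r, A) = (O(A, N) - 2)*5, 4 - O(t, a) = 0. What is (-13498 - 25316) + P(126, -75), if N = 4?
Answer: -38804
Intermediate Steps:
O(t, a) = 4 (O(t, a) = 4 - 1*0 = 4 + 0 = 4)
P(r, A) = 10 (P(r, A) = (4 - 2)*5 = 2*5 = 10)
(-13498 - 25316) + P(126, -75) = (-13498 - 25316) + 10 = -38814 + 10 = -38804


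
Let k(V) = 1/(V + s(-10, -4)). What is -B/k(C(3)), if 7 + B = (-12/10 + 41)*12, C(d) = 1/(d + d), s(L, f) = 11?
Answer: -157651/30 ≈ -5255.0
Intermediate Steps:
C(d) = 1/(2*d)
B = 2353/5 (B = -7 + (-12/10 + 41)*12 = -7 + (-12*⅒ + 41)*12 = -7 + (-6/5 + 41)*12 = -7 + (199/5)*12 = -7 + 2388/5 = 2353/5 ≈ 470.60)
k(V) = 1/(11 + V) (k(V) = 1/(V + 11) = 1/(11 + V))
-B/k(C(3)) = -2353/(5*(1/(11 + (½)/3))) = -2353/(5*(1/(11 + (½)*(⅓)))) = -2353/(5*(1/(11 + ⅙))) = -2353/(5*(1/(67/6))) = -2353/(5*6/67) = -2353*67/(5*6) = -1*157651/30 = -157651/30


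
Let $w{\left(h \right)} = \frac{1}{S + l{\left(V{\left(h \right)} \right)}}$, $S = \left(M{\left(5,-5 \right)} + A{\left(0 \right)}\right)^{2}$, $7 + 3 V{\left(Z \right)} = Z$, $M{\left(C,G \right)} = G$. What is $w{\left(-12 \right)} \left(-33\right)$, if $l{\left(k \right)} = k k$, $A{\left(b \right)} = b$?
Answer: $- \frac{297}{586} \approx -0.50683$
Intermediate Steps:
$V{\left(Z \right)} = - \frac{7}{3} + \frac{Z}{3}$
$l{\left(k \right)} = k^{2}$
$S = 25$ ($S = \left(-5 + 0\right)^{2} = \left(-5\right)^{2} = 25$)
$w{\left(h \right)} = \frac{1}{25 + \left(- \frac{7}{3} + \frac{h}{3}\right)^{2}}$
$w{\left(-12 \right)} \left(-33\right) = \frac{9}{225 + \left(-7 - 12\right)^{2}} \left(-33\right) = \frac{9}{225 + \left(-19\right)^{2}} \left(-33\right) = \frac{9}{225 + 361} \left(-33\right) = \frac{9}{586} \left(-33\right) = - \frac{297}{586}$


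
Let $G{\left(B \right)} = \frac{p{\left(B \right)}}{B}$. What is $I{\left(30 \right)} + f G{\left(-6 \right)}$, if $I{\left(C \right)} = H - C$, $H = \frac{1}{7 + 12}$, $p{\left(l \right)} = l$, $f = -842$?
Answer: $- \frac{16567}{19} \approx -871.95$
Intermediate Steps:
$G{\left(B \right)} = 1$ ($G{\left(B \right)} = \frac{B}{B} = 1$)
$H = \frac{1}{19} \approx 0.052632$
$I{\left(C \right)} = \frac{1}{19} - C$
$I{\left(30 \right)} + f G{\left(-6 \right)} = \left(\frac{1}{19} - 30\right) - 842 = - \frac{569}{19} - 842 = - \frac{16567}{19}$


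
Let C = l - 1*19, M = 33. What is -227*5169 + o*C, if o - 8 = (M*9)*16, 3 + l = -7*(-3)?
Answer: -1178123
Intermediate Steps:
l = 18 (l = -3 - 7*(-3) = -3 + 21 = 18)
C = -1 (C = 18 - 1*19 = 18 - 19 = -1)
o = 4760 (o = 8 + (33*9)*16 = 8 + 297*16 = 8 + 4752 = 4760)
-227*5169 + o*C = -227*5169 + 4760*(-1) = -1173363 - 4760 = -1178123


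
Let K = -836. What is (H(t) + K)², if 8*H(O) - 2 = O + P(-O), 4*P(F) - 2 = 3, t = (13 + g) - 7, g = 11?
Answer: 711342241/1024 ≈ 6.9467e+5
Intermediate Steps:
t = 17 (t = (13 + 11) - 7 = 24 - 7 = 17)
P(F) = 5/4 (P(F) = ½ + (¼)*3 = ½ + ¾ = 5/4)
H(O) = 13/32 + O/8 (H(O) = ¼ + (O + 5/4)/8 = ¼ + (5/4 + O)/8 = ¼ + (5/32 + O/8) = 13/32 + O/8)
(H(t) + K)² = ((13/32 + (⅛)*17) - 836)² = ((13/32 + 17/8) - 836)² = (81/32 - 836)² = (-26671/32)² = 711342241/1024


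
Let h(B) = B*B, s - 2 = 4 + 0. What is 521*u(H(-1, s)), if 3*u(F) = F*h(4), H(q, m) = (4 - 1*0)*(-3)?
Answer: -33344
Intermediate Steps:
s = 6 (s = 2 + (4 + 0) = 2 + 4 = 6)
h(B) = B²
H(q, m) = -12 (H(q, m) = (4 + 0)*(-3) = 4*(-3) = -12)
u(F) = 16*F/3 (u(F) = (F*4²)/3 = (F*16)/3 = (16*F)/3 = 16*F/3)
521*u(H(-1, s)) = 521*((16/3)*(-12)) = 521*(-64) = -33344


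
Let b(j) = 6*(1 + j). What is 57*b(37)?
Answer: 12996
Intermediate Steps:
b(j) = 6 + 6*j
57*b(37) = 57*(6 + 6*37) = 57*(6 + 222) = 57*228 = 12996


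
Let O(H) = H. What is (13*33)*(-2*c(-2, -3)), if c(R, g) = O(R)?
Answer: 1716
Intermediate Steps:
c(R, g) = R
(13*33)*(-2*c(-2, -3)) = (13*33)*(-2*(-2)) = 429*4 = 1716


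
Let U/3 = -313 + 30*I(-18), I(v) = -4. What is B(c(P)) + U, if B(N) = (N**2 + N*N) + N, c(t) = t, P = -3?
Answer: -1284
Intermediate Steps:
U = -1299 (U = 3*(-313 + 30*(-4)) = 3*(-313 - 120) = 3*(-433) = -1299)
B(N) = N + 2*N**2 (B(N) = (N**2 + N**2) + N = 2*N**2 + N = N + 2*N**2)
B(c(P)) + U = -3*(1 + 2*(-3)) - 1299 = -3*(1 - 6) - 1299 = -3*(-5) - 1299 = 15 - 1299 = -1284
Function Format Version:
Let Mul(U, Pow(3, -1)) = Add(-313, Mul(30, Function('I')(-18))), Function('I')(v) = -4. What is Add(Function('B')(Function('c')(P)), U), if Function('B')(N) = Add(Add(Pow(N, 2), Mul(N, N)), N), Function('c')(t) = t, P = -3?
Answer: -1284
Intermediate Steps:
U = -1299 (U = Mul(3, Add(-313, Mul(30, -4))) = Mul(3, Add(-313, -120)) = Mul(3, -433) = -1299)
Function('B')(N) = Add(N, Mul(2, Pow(N, 2))) (Function('B')(N) = Add(Add(Pow(N, 2), Pow(N, 2)), N) = Add(Mul(2, Pow(N, 2)), N) = Add(N, Mul(2, Pow(N, 2))))
Add(Function('B')(Function('c')(P)), U) = Add(Mul(-3, Add(1, Mul(2, -3))), -1299) = Add(Mul(-3, Add(1, -6)), -1299) = Add(Mul(-3, -5), -1299) = Add(15, -1299) = -1284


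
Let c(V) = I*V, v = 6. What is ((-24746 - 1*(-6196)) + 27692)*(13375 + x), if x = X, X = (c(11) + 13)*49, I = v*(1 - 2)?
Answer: 98532476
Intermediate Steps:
I = -6 (I = 6*(1 - 2) = 6*(-1) = -6)
c(V) = -6*V
X = -2597 (X = (-6*11 + 13)*49 = (-66 + 13)*49 = -53*49 = -2597)
x = -2597
((-24746 - 1*(-6196)) + 27692)*(13375 + x) = ((-24746 - 1*(-6196)) + 27692)*(13375 - 2597) = ((-24746 + 6196) + 27692)*10778 = (-18550 + 27692)*10778 = 9142*10778 = 98532476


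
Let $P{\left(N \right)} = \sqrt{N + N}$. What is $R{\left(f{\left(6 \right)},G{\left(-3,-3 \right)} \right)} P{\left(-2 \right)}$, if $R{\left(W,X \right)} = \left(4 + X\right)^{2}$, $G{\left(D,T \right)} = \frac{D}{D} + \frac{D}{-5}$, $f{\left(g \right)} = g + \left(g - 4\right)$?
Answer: $\frac{1568 i}{25} \approx 62.72 i$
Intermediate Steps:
$P{\left(N \right)} = \sqrt{2} \sqrt{N}$ ($P{\left(N \right)} = \sqrt{2 N} = \sqrt{2} \sqrt{N}$)
$f{\left(g \right)} = -4 + 2 g$ ($f{\left(g \right)} = g + \left(g - 4\right) = g + \left(-4 + g\right) = -4 + 2 g$)
$G{\left(D,T \right)} = 1 - \frac{D}{5}$ ($G{\left(D,T \right)} = 1 + D \left(- \frac{1}{5}\right) = 1 - \frac{D}{5}$)
$R{\left(f{\left(6 \right)},G{\left(-3,-3 \right)} \right)} P{\left(-2 \right)} = \left(4 + \left(1 - - \frac{3}{5}\right)\right)^{2} \sqrt{2} \sqrt{-2} = \left(4 + \left(1 + \frac{3}{5}\right)\right)^{2} \sqrt{2} i \sqrt{2} = \left(4 + \frac{8}{5}\right)^{2} \cdot 2 i = \left(\frac{28}{5}\right)^{2} \cdot 2 i = \frac{784 \cdot 2 i}{25} = \frac{1568 i}{25}$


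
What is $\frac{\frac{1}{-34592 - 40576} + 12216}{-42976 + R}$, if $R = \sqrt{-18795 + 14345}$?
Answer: $- \frac{1233212821441}{4338464470074} - \frac{4591261435 i \sqrt{178}}{138830863042368} \approx -0.28425 - 0.00044122 i$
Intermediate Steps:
$R = 5 i \sqrt{178}$ ($R = \sqrt{-4450} = 5 i \sqrt{178} \approx 66.708 i$)
$\frac{\frac{1}{-34592 - 40576} + 12216}{-42976 + R} = \frac{\frac{1}{-34592 - 40576} + 12216}{-42976 + 5 i \sqrt{178}} = \frac{\frac{1}{-75168} + 12216}{-42976 + 5 i \sqrt{178}} = \frac{- \frac{1}{75168} + 12216}{-42976 + 5 i \sqrt{178}} = \frac{918252287}{75168 \left(-42976 + 5 i \sqrt{178}\right)}$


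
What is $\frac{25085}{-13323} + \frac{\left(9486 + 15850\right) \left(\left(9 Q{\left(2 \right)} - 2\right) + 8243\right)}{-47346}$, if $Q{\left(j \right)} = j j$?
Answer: $- \frac{465850278611}{105131793} \approx -4431.1$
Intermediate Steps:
$Q{\left(j \right)} = j^{2}$
$\frac{25085}{-13323} + \frac{\left(9486 + 15850\right) \left(\left(9 Q{\left(2 \right)} - 2\right) + 8243\right)}{-47346} = \frac{25085}{-13323} + \frac{\left(9486 + 15850\right) \left(\left(9 \cdot 2^{2} - 2\right) + 8243\right)}{-47346} = 25085 \left(- \frac{1}{13323}\right) + 25336 \left(\left(9 \cdot 4 - 2\right) + 8243\right) \left(- \frac{1}{47346}\right) = - \frac{25085}{13323} + 25336 \left(\left(36 - 2\right) + 8243\right) \left(- \frac{1}{47346}\right) = - \frac{25085}{13323} + 25336 \left(34 + 8243\right) \left(- \frac{1}{47346}\right) = - \frac{25085}{13323} + 25336 \cdot 8277 \left(- \frac{1}{47346}\right) = - \frac{25085}{13323} + 209706072 \left(- \frac{1}{47346}\right) = - \frac{25085}{13323} - \frac{34951012}{7891} = - \frac{465850278611}{105131793}$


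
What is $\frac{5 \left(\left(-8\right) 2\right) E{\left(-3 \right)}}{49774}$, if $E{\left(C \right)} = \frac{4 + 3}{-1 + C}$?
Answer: $\frac{70}{24887} \approx 0.0028127$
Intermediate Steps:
$E{\left(C \right)} = \frac{7}{-1 + C}$
$\frac{5 \left(\left(-8\right) 2\right) E{\left(-3 \right)}}{49774} = \frac{5 \left(\left(-8\right) 2\right) \frac{7}{-1 - 3}}{49774} = 5 \left(-16\right) \frac{7}{-4} \cdot \frac{1}{49774} = - 80 \cdot 7 \left(- \frac{1}{4}\right) \frac{1}{49774} = \left(-80\right) \left(- \frac{7}{4}\right) \frac{1}{49774} = 140 \cdot \frac{1}{49774} = \frac{70}{24887}$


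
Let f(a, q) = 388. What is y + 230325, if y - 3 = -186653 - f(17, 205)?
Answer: 43287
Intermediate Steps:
y = -187038 (y = 3 + (-186653 - 1*388) = 3 + (-186653 - 388) = 3 - 187041 = -187038)
y + 230325 = -187038 + 230325 = 43287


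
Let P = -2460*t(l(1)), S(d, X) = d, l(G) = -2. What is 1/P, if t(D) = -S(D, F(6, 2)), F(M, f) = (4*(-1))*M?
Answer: -1/4920 ≈ -0.00020325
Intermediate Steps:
F(M, f) = -4*M
t(D) = -D
P = -4920 (P = -(-2460)*(-2) = -2460*2 = -4920)
1/P = 1/(-4920) = -1/4920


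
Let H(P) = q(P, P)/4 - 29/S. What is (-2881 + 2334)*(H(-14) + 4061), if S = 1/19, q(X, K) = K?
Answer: -3836111/2 ≈ -1.9181e+6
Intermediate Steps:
S = 1/19 ≈ 0.052632
H(P) = -551 + P/4 (H(P) = P/4 - 29/1/19 = P*(¼) - 29*19 = P/4 - 551 = -551 + P/4)
(-2881 + 2334)*(H(-14) + 4061) = (-2881 + 2334)*((-551 + (¼)*(-14)) + 4061) = -547*((-551 - 7/2) + 4061) = -547*(-1109/2 + 4061) = -547*7013/2 = -3836111/2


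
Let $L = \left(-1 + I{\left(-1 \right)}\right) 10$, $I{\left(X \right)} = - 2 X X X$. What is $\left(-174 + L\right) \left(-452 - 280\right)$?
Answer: $120048$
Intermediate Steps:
$I{\left(X \right)} = - 2 X^{3}$ ($I{\left(X \right)} = - 2 X X^{2} = - 2 X^{3}$)
$L = 10$ ($L = \left(-1 - 2 \left(-1\right)^{3}\right) 10 = \left(-1 - -2\right) 10 = \left(-1 + 2\right) 10 = 1 \cdot 10 = 10$)
$\left(-174 + L\right) \left(-452 - 280\right) = \left(-174 + 10\right) \left(-452 - 280\right) = \left(-164\right) \left(-732\right) = 120048$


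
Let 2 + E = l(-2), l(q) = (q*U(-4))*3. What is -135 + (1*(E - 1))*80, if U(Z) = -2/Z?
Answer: -615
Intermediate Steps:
l(q) = 3*q/2 (l(q) = (q*(-2/(-4)))*3 = (q*(-2*(-¼)))*3 = (q*(½))*3 = (q/2)*3 = 3*q/2)
E = -5 (E = -2 + (3/2)*(-2) = -2 - 3 = -5)
-135 + (1*(E - 1))*80 = -135 + (1*(-5 - 1))*80 = -135 + (1*(-6))*80 = -135 - 6*80 = -135 - 480 = -615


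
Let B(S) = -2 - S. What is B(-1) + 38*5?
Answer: 189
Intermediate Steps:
B(-1) + 38*5 = (-2 - 1*(-1)) + 38*5 = (-2 + 1) + 190 = -1 + 190 = 189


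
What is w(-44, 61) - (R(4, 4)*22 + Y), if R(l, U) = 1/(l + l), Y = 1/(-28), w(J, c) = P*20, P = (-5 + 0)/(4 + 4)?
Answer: -213/14 ≈ -15.214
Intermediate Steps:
P = -5/8 ≈ -0.62500
w(J, c) = -25/2 (w(J, c) = -5/8*20 = -25/2)
Y = -1/28 ≈ -0.035714
R(l, U) = 1/(2*l)
w(-44, 61) - (R(4, 4)*22 + Y) = -25/2 - (((1/2)/4)*22 - 1/28) = -25/2 - (((1/2)*(1/4))*22 - 1/28) = -25/2 - ((1/8)*22 - 1/28) = -25/2 - (11/4 - 1/28) = -25/2 - 1*19/7 = -25/2 - 19/7 = -213/14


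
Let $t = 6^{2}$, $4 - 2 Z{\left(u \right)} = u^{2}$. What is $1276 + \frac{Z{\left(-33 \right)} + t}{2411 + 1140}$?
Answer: $\frac{9061139}{7102} \approx 1275.9$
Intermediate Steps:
$Z{\left(u \right)} = 2 - \frac{u^{2}}{2}$
$t = 36$
$1276 + \frac{Z{\left(-33 \right)} + t}{2411 + 1140} = 1276 + \frac{\left(2 - \frac{\left(-33\right)^{2}}{2}\right) + 36}{2411 + 1140} = 1276 + \frac{\left(2 - \frac{1089}{2}\right) + 36}{3551} = 1276 + \left(\left(2 - \frac{1089}{2}\right) + 36\right) \frac{1}{3551} = 1276 + \left(- \frac{1085}{2} + 36\right) \frac{1}{3551} = 1276 - \frac{1013}{7102} = \frac{9061139}{7102}$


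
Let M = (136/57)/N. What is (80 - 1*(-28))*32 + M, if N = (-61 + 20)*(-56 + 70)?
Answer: 56536636/16359 ≈ 3456.0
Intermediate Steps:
N = -574 (N = -41*14 = -574)
M = -68/16359 (M = (136/57)/(-574) = (136*(1/57))*(-1/574) = (136/57)*(-1/574) = -68/16359 ≈ -0.0041567)
(80 - 1*(-28))*32 + M = (80 - 1*(-28))*32 - 68/16359 = (80 + 28)*32 - 68/16359 = 108*32 - 68/16359 = 3456 - 68/16359 = 56536636/16359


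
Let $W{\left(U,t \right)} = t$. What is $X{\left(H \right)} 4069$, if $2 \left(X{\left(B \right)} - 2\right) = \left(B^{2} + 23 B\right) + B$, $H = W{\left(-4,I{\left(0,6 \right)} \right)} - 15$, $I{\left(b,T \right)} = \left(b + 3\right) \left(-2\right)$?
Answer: $- \frac{240071}{2} \approx -1.2004 \cdot 10^{5}$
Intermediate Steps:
$I{\left(b,T \right)} = -6 - 2 b$ ($I{\left(b,T \right)} = \left(3 + b\right) \left(-2\right) = -6 - 2 b$)
$H = -21$ ($H = \left(-6 - 0\right) - 15 = \left(-6 + 0\right) - 15 = -6 - 15 = -21$)
$X{\left(B \right)} = 2 + \frac{B^{2}}{2} + 12 B$ ($X{\left(B \right)} = 2 + \frac{\left(B^{2} + 23 B\right) + B}{2} = 2 + \frac{B^{2} + 24 B}{2} = 2 + \left(\frac{B^{2}}{2} + 12 B\right) = 2 + \frac{B^{2}}{2} + 12 B$)
$X{\left(H \right)} 4069 = \left(2 + \frac{\left(-21\right)^{2}}{2} + 12 \left(-21\right)\right) 4069 = \left(2 + \frac{1}{2} \cdot 441 - 252\right) 4069 = \left(2 + \frac{441}{2} - 252\right) 4069 = \left(- \frac{59}{2}\right) 4069 = - \frac{240071}{2}$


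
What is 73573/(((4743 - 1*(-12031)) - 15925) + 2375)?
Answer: 73573/3224 ≈ 22.820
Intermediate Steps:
73573/(((4743 - 1*(-12031)) - 15925) + 2375) = 73573/(((4743 + 12031) - 15925) + 2375) = 73573/((16774 - 15925) + 2375) = 73573/(849 + 2375) = 73573/3224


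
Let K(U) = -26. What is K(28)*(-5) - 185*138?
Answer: -25400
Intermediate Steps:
K(28)*(-5) - 185*138 = -26*(-5) - 185*138 = 130 - 25530 = -25400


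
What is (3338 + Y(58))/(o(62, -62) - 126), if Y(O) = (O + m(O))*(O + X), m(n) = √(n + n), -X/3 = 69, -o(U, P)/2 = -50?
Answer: 204 + 149*√29/13 ≈ 265.72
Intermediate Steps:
o(U, P) = 100 (o(U, P) = -2*(-50) = 100)
X = -207 (X = -3*69 = -207)
m(n) = √2*√n (m(n) = √(2*n) = √2*√n)
Y(O) = (-207 + O)*(O + √2*√O) (Y(O) = (O + √2*√O)*(O - 207) = (O + √2*√O)*(-207 + O) = (-207 + O)*(O + √2*√O))
(3338 + Y(58))/(o(62, -62) - 126) = (3338 + (58² - 207*58 + √2*58^(3/2) - 207*√2*√58))/(100 - 126) = (3338 + (3364 - 12006 + √2*(58*√58) - 414*√29))/(-26) = (3338 + (3364 - 12006 + 116*√29 - 414*√29))*(-1/26) = (3338 + (-8642 - 298*√29))*(-1/26) = (-5304 - 298*√29)*(-1/26) = 204 + 149*√29/13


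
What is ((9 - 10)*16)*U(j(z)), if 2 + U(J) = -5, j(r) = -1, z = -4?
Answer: 112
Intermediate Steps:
U(J) = -7 (U(J) = -2 - 5 = -7)
((9 - 10)*16)*U(j(z)) = ((9 - 10)*16)*(-7) = -1*16*(-7) = -16*(-7) = 112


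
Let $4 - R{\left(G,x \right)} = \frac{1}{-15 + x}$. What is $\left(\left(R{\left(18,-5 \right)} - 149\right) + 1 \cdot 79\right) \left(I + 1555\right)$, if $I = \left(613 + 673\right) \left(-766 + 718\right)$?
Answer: $\frac{79368187}{20} \approx 3.9684 \cdot 10^{6}$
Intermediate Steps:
$R{\left(G,x \right)} = 4 - \frac{1}{-15 + x}$
$I = -61728$ ($I = 1286 \left(-48\right) = -61728$)
$\left(\left(R{\left(18,-5 \right)} - 149\right) + 1 \cdot 79\right) \left(I + 1555\right) = \left(\left(\frac{-61 + 4 \left(-5\right)}{-15 - 5} - 149\right) + 1 \cdot 79\right) \left(-61728 + 1555\right) = \left(\left(\frac{-61 - 20}{-20} - 149\right) + 79\right) \left(-60173\right) = \left(\left(\left(- \frac{1}{20}\right) \left(-81\right) - 149\right) + 79\right) \left(-60173\right) = \left(\left(\frac{81}{20} - 149\right) + 79\right) \left(-60173\right) = \left(- \frac{2899}{20} + 79\right) \left(-60173\right) = \left(- \frac{1319}{20}\right) \left(-60173\right) = \frac{79368187}{20}$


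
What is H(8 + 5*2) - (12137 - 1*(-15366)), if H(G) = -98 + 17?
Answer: -27584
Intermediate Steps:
H(G) = -81
H(8 + 5*2) - (12137 - 1*(-15366)) = -81 - (12137 - 1*(-15366)) = -81 - (12137 + 15366) = -81 - 1*27503 = -81 - 27503 = -27584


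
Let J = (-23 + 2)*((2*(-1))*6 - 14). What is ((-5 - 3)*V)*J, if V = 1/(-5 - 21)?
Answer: 168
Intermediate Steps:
V = -1/26 (V = 1/(-26) = -1/26 ≈ -0.038462)
J = 546 (J = -21*(-2*6 - 14) = -21*(-12 - 14) = -21*(-26) = 546)
((-5 - 3)*V)*J = ((-5 - 3)*(-1/26))*546 = -8*(-1/26)*546 = (4/13)*546 = 168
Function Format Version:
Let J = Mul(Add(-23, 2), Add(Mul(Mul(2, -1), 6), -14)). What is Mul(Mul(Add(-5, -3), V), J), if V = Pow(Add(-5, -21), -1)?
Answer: 168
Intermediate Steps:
V = Rational(-1, 26) (V = Pow(-26, -1) = Rational(-1, 26) ≈ -0.038462)
J = 546 (J = Mul(-21, Add(Mul(-2, 6), -14)) = Mul(-21, Add(-12, -14)) = Mul(-21, -26) = 546)
Mul(Mul(Add(-5, -3), V), J) = Mul(Mul(Add(-5, -3), Rational(-1, 26)), 546) = Mul(Mul(-8, Rational(-1, 26)), 546) = Mul(Rational(4, 13), 546) = 168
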